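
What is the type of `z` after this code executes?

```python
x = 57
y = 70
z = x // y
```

int // int = int

int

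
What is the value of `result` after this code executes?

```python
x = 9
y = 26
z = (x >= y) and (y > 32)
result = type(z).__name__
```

x is int; y is int; z is bool; result = 'bool'

'bool'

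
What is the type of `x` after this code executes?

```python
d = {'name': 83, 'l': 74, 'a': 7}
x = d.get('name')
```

dict.get() returns value type when found

int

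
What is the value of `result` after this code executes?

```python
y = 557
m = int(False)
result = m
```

y = 557; m = 0; result = 0

0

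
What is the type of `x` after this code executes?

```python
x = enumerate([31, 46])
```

enumerate() returns an enumerate object

enumerate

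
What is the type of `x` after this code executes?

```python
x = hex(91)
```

hex() returns str representation

str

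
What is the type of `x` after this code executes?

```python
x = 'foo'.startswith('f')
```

str.startswith() returns bool

bool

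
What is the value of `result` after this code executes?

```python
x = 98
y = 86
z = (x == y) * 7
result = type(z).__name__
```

x is int; y is int; z is int; result = 'int'

'int'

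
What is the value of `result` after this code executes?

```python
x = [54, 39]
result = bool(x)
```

x = [54, 39]; result = True

True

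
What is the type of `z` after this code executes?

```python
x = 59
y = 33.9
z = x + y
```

int + float = float

float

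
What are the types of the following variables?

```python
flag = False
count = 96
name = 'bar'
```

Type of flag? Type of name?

flag is assigned the constant False, which has type bool; name is assigned a quoted string literal, so it is a str

bool, str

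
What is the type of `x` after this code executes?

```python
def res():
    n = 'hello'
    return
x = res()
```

Bare return returns None

NoneType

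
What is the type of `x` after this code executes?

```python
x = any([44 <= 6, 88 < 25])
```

any() returns bool

bool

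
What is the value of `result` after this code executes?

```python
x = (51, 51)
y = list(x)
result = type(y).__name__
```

x is tuple; y is list; result = 'list'

'list'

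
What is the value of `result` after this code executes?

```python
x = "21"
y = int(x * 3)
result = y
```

x = '21'; y = 212121; result = 212121

212121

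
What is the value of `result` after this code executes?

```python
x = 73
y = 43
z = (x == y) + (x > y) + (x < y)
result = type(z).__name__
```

x is int; y is int; z is int; result = 'int'

'int'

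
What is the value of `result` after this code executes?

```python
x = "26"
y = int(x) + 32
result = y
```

x = '26'; y = 58; result = 58

58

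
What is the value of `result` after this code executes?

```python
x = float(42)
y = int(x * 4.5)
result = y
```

x = 42.0; y = 189; result = 189

189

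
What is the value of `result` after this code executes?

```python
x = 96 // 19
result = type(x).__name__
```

x is int; result = 'int'

'int'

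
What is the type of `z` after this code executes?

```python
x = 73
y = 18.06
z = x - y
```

int - float = float

float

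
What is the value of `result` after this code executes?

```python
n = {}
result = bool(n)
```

n = {}; result = False

False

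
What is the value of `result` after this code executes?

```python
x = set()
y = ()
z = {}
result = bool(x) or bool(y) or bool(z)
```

x = set(); y = (); z = {}; result = False

False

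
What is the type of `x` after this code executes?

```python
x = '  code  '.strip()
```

str.strip() returns str

str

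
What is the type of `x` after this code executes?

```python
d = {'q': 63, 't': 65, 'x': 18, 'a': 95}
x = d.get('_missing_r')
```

dict.get() returns None when key not found

NoneType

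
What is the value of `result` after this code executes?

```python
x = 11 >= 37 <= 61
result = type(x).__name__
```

x is bool; result = 'bool'

'bool'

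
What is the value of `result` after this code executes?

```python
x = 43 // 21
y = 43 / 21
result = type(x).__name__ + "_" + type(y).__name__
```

x is int; y is float; result = 'int_float'

'int_float'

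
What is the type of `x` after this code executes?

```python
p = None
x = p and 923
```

'and' returns first falsy value (None)

NoneType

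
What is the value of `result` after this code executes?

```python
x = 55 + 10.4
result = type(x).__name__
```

x is float; result = 'float'

'float'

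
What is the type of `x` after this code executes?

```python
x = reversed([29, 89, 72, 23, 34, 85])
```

reversed() on a list returns list_reverseiterator

list_reverseiterator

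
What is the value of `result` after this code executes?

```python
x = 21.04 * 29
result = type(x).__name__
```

x is float; result = 'float'

'float'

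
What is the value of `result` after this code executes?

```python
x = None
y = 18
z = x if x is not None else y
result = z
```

x = None; y = 18; z = 18; result = 18

18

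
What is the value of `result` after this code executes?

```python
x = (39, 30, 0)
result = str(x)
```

x = (39, 30, 0); result = '(39, 30, 0)'

'(39, 30, 0)'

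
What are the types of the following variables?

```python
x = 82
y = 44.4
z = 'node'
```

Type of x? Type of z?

x is assigned a bare integer (no decimal point), so it is an int; z is assigned a quoted string literal, so it is a str

int, str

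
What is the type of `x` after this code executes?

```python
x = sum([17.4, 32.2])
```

sum() of floats returns float

float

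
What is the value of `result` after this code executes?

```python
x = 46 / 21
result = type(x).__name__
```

x is float; result = 'float'

'float'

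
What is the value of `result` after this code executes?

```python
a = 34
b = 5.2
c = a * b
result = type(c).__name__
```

a is int; b is float; c is float; result = 'float'

'float'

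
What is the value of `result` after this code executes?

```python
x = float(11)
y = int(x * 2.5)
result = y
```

x = 11.0; y = 27; result = 27

27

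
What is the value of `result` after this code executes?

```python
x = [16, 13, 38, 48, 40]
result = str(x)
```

x = [16, 13, 38, 48, 40]; result = '[16, 13, 38, 48, 40]'

'[16, 13, 38, 48, 40]'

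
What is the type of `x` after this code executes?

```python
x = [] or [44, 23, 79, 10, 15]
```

'or' returns first truthy value (list)

list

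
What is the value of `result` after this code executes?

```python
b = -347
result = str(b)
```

b = -347; result = '-347'

'-347'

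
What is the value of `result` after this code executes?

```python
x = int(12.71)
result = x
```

x = 12; result = 12

12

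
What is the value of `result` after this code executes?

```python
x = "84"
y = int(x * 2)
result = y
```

x = '84'; y = 8484; result = 8484

8484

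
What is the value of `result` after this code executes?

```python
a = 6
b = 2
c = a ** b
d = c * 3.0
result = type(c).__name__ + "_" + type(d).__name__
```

a is int; b is int; c is int; d is float; result = 'int_float'

'int_float'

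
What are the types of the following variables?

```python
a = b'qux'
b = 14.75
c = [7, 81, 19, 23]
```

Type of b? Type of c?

b is assigned a number with a decimal point, so it is a float; c is assigned a list literal (square brackets)

float, list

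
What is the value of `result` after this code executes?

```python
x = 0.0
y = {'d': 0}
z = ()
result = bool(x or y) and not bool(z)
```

x = 0.0; y = {'d': 0}; z = (); result = True

True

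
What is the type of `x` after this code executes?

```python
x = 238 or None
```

'or' returns first truthy value

int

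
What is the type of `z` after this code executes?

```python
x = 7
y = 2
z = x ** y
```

positive int ** positive int = int

int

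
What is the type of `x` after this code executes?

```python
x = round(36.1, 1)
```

round() with decimal places returns float

float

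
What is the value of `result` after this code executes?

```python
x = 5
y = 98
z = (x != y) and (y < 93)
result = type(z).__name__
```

x is int; y is int; z is bool; result = 'bool'

'bool'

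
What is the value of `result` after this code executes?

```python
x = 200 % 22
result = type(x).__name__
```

x is int; result = 'int'

'int'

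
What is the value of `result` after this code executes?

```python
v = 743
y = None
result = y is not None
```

v = 743; y = None; result = False

False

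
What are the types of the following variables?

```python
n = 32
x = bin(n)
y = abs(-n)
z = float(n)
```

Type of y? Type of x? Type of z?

abs() of int returns int; bin() returns str; float() returns float

int, str, float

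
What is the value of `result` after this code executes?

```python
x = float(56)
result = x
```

x = 56.0; result = 56.0

56.0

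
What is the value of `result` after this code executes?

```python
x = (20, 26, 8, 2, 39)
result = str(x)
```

x = (20, 26, 8, 2, 39); result = '(20, 26, 8, 2, 39)'

'(20, 26, 8, 2, 39)'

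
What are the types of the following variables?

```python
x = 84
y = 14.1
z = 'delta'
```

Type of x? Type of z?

x is assigned a bare integer (no decimal point), so it is an int; z is assigned a quoted string literal, so it is a str

int, str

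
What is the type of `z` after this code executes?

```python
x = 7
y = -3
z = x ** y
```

int ** negative = float

float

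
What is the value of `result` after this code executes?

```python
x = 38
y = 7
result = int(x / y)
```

x = 38; y = 7; result = 5

5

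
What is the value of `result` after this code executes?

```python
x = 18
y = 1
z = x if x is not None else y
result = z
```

x = 18; y = 1; z = 18; result = 18

18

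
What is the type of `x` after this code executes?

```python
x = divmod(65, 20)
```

divmod() returns tuple of (quotient, remainder)

tuple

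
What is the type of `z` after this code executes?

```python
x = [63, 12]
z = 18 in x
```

'in' operator returns bool

bool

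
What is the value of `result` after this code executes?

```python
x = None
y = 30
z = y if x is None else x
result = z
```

x = None; y = 30; z = 30; result = 30

30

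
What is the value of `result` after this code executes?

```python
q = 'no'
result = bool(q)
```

q = 'no'; result = True

True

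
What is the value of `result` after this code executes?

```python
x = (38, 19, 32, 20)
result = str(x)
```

x = (38, 19, 32, 20); result = '(38, 19, 32, 20)'

'(38, 19, 32, 20)'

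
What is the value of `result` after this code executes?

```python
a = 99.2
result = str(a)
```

a = 99.2; result = '99.2'

'99.2'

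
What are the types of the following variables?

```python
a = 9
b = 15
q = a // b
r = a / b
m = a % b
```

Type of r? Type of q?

/ returns float; // returns int

float, int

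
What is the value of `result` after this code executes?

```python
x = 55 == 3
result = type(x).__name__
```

x is bool; result = 'bool'

'bool'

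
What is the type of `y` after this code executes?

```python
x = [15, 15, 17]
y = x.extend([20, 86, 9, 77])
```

list.extend() returns None

NoneType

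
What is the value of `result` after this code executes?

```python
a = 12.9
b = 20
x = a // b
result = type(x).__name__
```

a is float; b is int; x is float; result = 'float'

'float'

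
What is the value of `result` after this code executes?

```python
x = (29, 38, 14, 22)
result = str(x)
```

x = (29, 38, 14, 22); result = '(29, 38, 14, 22)'

'(29, 38, 14, 22)'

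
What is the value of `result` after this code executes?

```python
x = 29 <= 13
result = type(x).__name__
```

x is bool; result = 'bool'

'bool'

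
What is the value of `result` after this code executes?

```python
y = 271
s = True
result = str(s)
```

y = 271; s = True; result = 'True'

'True'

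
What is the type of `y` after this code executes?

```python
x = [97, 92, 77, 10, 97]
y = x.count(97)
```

list.count() returns int

int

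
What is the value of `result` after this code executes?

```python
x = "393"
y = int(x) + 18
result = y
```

x = '393'; y = 411; result = 411

411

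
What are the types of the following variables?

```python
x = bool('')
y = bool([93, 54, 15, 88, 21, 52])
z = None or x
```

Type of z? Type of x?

None or bool returns the bool; bool() returns bool

bool, bool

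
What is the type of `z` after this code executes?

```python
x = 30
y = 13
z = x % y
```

int % int = int

int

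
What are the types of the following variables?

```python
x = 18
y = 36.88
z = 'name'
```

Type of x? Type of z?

x is assigned a bare integer (no decimal point), so it is an int; z is assigned a quoted string literal, so it is a str

int, str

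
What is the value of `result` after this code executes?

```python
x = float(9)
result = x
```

x = 9.0; result = 9.0

9.0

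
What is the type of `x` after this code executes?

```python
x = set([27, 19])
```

set() constructor returns set

set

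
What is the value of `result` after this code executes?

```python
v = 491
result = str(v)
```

v = 491; result = '491'

'491'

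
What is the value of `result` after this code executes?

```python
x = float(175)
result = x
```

x = 175.0; result = 175.0

175.0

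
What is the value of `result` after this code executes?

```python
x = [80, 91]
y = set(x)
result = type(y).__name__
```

x is list; y is set; result = 'set'

'set'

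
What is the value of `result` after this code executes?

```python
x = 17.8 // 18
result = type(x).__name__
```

x is float; result = 'float'

'float'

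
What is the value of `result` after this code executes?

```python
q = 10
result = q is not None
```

q = 10; result = True

True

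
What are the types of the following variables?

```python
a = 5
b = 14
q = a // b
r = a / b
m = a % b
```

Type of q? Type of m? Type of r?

// returns int; % of ints returns int; / returns float

int, int, float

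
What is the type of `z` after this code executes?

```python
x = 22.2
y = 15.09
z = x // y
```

float // float = float

float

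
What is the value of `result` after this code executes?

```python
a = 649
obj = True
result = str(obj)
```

a = 649; obj = True; result = 'True'

'True'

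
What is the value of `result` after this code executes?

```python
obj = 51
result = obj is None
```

obj = 51; result = False

False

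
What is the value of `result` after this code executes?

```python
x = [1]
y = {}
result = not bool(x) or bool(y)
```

x = [1]; y = {}; result = False

False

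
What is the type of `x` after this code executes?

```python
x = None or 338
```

'or' with None returns the other truthy value

int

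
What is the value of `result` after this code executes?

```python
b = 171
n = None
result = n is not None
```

b = 171; n = None; result = False

False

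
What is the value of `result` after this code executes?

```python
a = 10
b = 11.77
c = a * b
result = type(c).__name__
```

a is int; b is float; c is float; result = 'float'

'float'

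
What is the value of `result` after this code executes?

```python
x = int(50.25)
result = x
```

x = 50; result = 50

50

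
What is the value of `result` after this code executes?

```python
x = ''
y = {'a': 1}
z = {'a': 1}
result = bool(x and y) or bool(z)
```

x = ''; y = {'a': 1}; z = {'a': 1}; result = True

True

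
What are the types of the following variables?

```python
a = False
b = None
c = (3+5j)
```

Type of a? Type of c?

a is assigned the constant False, which has type bool; c is assigned (3+5j), an int plus an imaginary literal (j suffix), which evaluates to complex

bool, complex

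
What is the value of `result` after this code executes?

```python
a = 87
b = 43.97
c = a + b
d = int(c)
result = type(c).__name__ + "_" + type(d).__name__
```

a is int; b is float; c is float; d is int; result = 'float_int'

'float_int'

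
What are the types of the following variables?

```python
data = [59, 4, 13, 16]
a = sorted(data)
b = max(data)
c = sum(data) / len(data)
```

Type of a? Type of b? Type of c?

sorted() returns list; max of ints returns int; int / int = float

list, int, float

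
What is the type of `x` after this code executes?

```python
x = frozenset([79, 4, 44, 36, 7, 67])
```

frozenset() returns frozenset

frozenset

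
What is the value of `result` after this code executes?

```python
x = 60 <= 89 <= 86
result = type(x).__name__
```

x is bool; result = 'bool'

'bool'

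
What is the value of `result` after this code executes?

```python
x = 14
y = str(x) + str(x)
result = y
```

x = 14; y = '1414'; result = '1414'

'1414'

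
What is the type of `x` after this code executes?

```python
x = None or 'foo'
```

'or' with None returns the other truthy value (str)

str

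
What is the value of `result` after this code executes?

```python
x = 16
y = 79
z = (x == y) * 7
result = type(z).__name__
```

x is int; y is int; z is int; result = 'int'

'int'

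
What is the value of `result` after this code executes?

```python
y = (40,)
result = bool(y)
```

y = (40,); result = True

True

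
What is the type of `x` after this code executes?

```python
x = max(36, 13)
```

max() of ints returns int

int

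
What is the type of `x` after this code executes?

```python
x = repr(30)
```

repr() returns str

str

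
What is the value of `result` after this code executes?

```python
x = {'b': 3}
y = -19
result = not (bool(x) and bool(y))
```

x = {'b': 3}; y = -19; result = False

False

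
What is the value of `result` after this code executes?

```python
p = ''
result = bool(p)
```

p = ''; result = False

False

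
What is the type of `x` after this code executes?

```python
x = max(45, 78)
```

max() of ints returns int

int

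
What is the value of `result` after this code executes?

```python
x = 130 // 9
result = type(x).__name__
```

x is int; result = 'int'

'int'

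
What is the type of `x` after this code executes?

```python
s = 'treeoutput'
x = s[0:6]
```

Slicing a str returns str

str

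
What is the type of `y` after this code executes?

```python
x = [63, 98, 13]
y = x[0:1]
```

Slicing a list returns a list

list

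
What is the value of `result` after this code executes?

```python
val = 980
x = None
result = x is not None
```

val = 980; x = None; result = False

False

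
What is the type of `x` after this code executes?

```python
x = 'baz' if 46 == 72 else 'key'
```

Both branches of conditional are str

str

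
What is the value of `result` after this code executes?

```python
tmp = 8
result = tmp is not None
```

tmp = 8; result = True

True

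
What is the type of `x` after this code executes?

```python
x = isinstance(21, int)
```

isinstance() returns bool

bool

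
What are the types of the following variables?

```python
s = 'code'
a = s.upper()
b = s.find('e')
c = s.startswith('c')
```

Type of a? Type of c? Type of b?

upper() returns str; startswith() returns bool; find() returns int

str, bool, int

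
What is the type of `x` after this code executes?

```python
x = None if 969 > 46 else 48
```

969 > 46 is True, so the if branch is taken

NoneType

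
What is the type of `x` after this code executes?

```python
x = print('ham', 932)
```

print() returns None

NoneType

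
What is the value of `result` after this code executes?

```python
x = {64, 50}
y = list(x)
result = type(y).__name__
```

x is set; y is list; result = 'list'

'list'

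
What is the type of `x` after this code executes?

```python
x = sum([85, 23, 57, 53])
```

sum() of ints returns int

int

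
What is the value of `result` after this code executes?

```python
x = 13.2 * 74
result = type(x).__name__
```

x is float; result = 'float'

'float'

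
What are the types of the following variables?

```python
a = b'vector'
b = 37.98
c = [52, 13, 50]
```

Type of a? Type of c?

a is assigned a bytes literal (b'...' prefix); c is assigned a list literal (square brackets)

bytes, list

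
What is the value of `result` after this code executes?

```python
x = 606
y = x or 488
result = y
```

x = 606; y = 606; result = 606

606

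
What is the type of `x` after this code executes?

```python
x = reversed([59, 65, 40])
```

reversed() on a list returns list_reverseiterator

list_reverseiterator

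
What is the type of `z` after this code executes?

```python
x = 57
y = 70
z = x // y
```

int // int = int

int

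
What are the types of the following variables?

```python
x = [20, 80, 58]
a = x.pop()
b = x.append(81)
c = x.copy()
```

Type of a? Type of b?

pop() returns element; append() returns None

int, NoneType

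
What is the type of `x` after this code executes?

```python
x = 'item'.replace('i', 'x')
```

str.replace() returns str

str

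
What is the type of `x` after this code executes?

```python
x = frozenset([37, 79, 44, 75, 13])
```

frozenset() returns frozenset

frozenset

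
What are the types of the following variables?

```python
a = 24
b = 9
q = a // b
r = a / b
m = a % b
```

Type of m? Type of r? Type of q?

% of ints returns int; / returns float; // returns int

int, float, int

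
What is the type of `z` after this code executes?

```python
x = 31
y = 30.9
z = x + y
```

int + float = float

float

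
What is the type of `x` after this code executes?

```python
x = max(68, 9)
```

max() of ints returns int

int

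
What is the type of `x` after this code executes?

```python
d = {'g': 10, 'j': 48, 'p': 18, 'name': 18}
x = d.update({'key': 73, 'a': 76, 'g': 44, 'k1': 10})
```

dict.update() returns None

NoneType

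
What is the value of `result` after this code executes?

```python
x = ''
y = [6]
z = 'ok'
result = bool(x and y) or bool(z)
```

x = ''; y = [6]; z = 'ok'; result = True

True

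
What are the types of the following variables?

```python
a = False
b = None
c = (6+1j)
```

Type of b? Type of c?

b is assigned None, whose type is NoneType; c is assigned (6+1j), an int plus an imaginary literal (j suffix), which evaluates to complex

NoneType, complex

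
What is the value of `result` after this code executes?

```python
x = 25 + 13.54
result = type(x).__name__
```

x is float; result = 'float'

'float'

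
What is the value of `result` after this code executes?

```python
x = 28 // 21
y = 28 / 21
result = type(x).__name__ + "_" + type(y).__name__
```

x is int; y is float; result = 'int_float'

'int_float'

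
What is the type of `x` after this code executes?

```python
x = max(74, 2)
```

max() of ints returns int

int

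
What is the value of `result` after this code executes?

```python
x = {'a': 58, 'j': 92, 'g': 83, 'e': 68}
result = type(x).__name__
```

x is dict; result = 'dict'

'dict'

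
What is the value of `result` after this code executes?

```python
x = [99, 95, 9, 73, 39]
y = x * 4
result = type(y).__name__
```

x is list; y is list; result = 'list'

'list'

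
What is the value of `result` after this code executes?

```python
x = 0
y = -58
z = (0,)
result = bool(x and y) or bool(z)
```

x = 0; y = -58; z = (0,); result = True

True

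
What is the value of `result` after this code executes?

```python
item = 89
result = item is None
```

item = 89; result = False

False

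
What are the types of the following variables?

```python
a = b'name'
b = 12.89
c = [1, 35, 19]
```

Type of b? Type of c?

b is assigned a number with a decimal point, so it is a float; c is assigned a list literal (square brackets)

float, list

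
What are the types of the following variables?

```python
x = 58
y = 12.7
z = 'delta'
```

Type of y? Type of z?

y is assigned a number with a decimal point, so it is a float; z is assigned a quoted string literal, so it is a str

float, str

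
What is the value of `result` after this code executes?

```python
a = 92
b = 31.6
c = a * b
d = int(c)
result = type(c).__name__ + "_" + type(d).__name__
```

a is int; b is float; c is float; d is int; result = 'float_int'

'float_int'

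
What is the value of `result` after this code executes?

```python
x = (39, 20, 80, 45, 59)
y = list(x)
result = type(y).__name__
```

x is tuple; y is list; result = 'list'

'list'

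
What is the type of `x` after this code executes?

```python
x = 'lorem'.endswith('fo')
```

str.endswith() returns bool

bool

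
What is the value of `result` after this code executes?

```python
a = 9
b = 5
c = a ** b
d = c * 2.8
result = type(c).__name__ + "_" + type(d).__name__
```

a is int; b is int; c is int; d is float; result = 'int_float'

'int_float'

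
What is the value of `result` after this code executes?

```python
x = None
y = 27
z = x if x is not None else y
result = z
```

x = None; y = 27; z = 27; result = 27

27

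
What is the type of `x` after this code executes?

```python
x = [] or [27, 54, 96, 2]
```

'or' returns first truthy value (list)

list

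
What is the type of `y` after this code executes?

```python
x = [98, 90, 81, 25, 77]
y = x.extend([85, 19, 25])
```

list.extend() returns None

NoneType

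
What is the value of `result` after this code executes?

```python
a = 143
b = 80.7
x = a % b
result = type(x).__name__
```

a is int; b is float; x is float; result = 'float'

'float'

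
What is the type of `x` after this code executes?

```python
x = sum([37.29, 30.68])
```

sum() of floats returns float

float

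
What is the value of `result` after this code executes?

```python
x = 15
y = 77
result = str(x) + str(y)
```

x = 15; y = 77; result = '1577'

'1577'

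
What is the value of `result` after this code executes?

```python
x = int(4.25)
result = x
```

x = 4; result = 4

4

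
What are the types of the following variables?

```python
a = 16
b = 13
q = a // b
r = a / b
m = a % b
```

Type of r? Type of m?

/ returns float; % of ints returns int

float, int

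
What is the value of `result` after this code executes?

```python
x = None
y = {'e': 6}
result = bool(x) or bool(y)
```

x = None; y = {'e': 6}; result = True

True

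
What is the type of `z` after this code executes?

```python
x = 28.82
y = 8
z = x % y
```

float % int = float

float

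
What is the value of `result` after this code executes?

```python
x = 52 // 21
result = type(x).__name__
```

x is int; result = 'int'

'int'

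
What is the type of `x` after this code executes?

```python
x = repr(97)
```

repr() returns str

str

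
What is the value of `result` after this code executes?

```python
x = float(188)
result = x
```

x = 188.0; result = 188.0

188.0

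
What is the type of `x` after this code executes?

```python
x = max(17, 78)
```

max() of ints returns int

int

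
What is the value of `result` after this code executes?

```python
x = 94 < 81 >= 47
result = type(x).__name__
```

x is bool; result = 'bool'

'bool'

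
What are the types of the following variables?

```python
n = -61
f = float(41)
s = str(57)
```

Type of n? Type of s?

n is assigned a bare integer (no decimal point), so it is an int; s is assigned the result of calling str(), which returns a str

int, str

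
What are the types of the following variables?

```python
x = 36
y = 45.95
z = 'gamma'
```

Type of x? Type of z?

x is assigned a bare integer (no decimal point), so it is an int; z is assigned a quoted string literal, so it is a str

int, str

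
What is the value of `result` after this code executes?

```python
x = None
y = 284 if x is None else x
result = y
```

x = None; y = 284; result = 284

284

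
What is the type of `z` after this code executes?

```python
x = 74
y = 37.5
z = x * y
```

int * float = float

float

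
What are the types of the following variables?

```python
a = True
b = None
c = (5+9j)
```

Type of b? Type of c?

b is assigned None, whose type is NoneType; c is assigned (5+9j), an int plus an imaginary literal (j suffix), which evaluates to complex

NoneType, complex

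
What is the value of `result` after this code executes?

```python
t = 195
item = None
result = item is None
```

t = 195; item = None; result = True

True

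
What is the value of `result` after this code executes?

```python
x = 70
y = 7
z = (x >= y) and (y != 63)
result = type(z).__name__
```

x is int; y is int; z is bool; result = 'bool'

'bool'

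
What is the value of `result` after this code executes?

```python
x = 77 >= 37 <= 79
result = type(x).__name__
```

x is bool; result = 'bool'

'bool'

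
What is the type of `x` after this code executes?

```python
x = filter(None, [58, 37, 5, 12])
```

filter() returns a filter object

filter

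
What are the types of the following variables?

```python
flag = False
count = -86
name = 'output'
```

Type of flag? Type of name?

flag is assigned the constant False, which has type bool; name is assigned a quoted string literal, so it is a str

bool, str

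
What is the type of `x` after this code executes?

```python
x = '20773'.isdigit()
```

str.isdigit() returns bool

bool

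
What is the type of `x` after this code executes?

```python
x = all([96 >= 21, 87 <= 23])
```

all() returns bool

bool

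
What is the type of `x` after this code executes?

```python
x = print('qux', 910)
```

print() returns None

NoneType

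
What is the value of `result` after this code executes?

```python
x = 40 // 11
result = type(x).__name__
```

x is int; result = 'int'

'int'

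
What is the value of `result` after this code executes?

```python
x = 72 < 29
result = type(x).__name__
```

x is bool; result = 'bool'

'bool'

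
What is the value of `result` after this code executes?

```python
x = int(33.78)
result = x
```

x = 33; result = 33

33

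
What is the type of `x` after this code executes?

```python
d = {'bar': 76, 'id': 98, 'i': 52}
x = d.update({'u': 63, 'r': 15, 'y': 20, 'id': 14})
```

dict.update() returns None

NoneType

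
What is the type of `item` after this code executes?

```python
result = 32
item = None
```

None has type NoneType

NoneType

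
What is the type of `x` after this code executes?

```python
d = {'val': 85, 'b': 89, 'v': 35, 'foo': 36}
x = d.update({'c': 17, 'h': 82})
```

dict.update() returns None

NoneType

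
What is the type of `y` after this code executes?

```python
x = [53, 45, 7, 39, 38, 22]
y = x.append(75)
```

list.append() returns None (mutates in place)

NoneType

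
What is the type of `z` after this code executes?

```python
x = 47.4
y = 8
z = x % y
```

float % int = float

float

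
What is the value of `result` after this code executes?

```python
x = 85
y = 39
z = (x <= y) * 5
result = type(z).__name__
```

x is int; y is int; z is int; result = 'int'

'int'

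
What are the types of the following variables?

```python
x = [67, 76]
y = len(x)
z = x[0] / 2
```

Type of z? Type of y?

int / int = float; len() returns int

float, int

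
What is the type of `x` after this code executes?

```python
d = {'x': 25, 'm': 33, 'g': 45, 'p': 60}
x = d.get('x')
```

dict.get() returns value type when found

int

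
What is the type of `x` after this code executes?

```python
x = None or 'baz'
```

'or' with None returns the other truthy value (str)

str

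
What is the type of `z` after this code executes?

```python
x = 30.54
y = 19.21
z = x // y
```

float // float = float

float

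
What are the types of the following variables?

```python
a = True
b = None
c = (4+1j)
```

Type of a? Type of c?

a is assigned the constant True, which has type bool; c is assigned (4+1j), an int plus an imaginary literal (j suffix), which evaluates to complex

bool, complex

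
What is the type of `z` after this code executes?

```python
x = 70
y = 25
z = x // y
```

int // int = int

int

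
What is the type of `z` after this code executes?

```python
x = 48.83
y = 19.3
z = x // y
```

float // float = float

float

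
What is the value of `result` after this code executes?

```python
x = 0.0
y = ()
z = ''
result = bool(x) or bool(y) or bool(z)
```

x = 0.0; y = (); z = ''; result = False

False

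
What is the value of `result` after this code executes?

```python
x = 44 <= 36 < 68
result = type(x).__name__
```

x is bool; result = 'bool'

'bool'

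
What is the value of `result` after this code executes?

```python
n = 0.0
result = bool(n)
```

n = 0.0; result = False

False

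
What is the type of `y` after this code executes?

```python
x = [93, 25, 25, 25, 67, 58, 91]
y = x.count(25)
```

list.count() returns int

int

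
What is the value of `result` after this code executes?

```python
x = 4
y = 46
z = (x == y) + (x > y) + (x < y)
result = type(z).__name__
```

x is int; y is int; z is int; result = 'int'

'int'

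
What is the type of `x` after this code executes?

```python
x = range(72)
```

range() returns a range object

range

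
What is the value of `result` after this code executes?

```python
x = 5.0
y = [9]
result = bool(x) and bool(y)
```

x = 5.0; y = [9]; result = True

True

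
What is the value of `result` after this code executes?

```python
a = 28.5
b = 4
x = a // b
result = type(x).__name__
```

a is float; b is int; x is float; result = 'float'

'float'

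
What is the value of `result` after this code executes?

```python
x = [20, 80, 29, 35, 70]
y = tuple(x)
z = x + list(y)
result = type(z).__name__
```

x is list; y is tuple; z is list; result = 'list'

'list'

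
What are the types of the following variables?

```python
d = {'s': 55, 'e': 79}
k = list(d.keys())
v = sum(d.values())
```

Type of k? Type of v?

list() converts to list; sum of ints is int

list, int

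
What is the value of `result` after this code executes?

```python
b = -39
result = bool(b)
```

b = -39; result = True

True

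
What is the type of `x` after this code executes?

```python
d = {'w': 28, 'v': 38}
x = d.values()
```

.values() returns dict_values view

dict_values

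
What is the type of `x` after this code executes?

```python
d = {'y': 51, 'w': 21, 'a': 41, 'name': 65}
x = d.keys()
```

.keys() returns dict_keys view

dict_keys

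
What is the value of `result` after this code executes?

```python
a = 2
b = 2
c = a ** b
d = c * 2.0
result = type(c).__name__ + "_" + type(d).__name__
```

a is int; b is int; c is int; d is float; result = 'int_float'

'int_float'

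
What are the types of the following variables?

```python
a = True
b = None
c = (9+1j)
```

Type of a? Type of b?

a is assigned the constant True, which has type bool; b is assigned None, whose type is NoneType

bool, NoneType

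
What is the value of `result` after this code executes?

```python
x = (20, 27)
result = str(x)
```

x = (20, 27); result = '(20, 27)'

'(20, 27)'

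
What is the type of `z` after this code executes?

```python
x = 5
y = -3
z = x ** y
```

int ** negative = float

float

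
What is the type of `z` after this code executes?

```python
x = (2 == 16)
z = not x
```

'not' returns bool

bool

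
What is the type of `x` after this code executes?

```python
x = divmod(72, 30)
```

divmod() returns tuple of (quotient, remainder)

tuple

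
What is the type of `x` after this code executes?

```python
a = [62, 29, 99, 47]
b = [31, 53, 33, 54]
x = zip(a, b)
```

zip() returns a zip object

zip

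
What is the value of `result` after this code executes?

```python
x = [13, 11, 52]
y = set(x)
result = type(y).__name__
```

x is list; y is set; result = 'set'

'set'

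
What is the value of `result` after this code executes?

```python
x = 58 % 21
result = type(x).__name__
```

x is int; result = 'int'

'int'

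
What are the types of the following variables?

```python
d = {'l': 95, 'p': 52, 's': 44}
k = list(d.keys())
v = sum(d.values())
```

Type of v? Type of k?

sum of ints is int; list() converts to list

int, list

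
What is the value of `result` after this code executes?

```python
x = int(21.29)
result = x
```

x = 21; result = 21

21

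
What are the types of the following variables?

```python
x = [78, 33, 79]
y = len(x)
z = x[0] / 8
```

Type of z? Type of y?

int / int = float; len() returns int

float, int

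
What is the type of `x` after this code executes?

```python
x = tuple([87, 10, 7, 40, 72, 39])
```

tuple() constructor returns tuple

tuple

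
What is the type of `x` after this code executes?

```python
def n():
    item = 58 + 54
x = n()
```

Function without return returns None

NoneType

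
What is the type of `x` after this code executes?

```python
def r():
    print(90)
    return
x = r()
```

Bare return returns None

NoneType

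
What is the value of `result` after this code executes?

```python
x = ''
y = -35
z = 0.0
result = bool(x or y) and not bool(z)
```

x = ''; y = -35; z = 0.0; result = True

True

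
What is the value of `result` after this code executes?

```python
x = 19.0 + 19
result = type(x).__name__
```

x is float; result = 'float'

'float'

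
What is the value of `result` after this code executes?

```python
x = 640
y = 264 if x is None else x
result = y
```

x = 640; y = 640; result = 640

640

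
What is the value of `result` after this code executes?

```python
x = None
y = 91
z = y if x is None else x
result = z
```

x = None; y = 91; z = 91; result = 91

91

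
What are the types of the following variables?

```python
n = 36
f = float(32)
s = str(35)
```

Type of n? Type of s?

n is assigned a bare integer (no decimal point), so it is an int; s is assigned the result of calling str(), which returns a str

int, str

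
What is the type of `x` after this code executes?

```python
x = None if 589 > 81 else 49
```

589 > 81 is True, so the if branch is taken

NoneType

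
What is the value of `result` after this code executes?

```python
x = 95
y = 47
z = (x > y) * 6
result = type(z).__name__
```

x is int; y is int; z is int; result = 'int'

'int'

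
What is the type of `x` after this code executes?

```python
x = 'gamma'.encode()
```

str.encode() returns bytes

bytes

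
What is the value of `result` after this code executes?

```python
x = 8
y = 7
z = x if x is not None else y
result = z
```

x = 8; y = 7; z = 8; result = 8

8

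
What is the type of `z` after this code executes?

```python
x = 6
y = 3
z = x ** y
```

positive int ** positive int = int

int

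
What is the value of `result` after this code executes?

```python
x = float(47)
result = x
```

x = 47.0; result = 47.0

47.0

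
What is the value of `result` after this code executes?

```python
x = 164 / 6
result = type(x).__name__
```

x is float; result = 'float'

'float'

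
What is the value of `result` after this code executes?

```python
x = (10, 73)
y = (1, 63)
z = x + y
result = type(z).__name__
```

x is tuple; y is tuple; z is tuple; result = 'tuple'

'tuple'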